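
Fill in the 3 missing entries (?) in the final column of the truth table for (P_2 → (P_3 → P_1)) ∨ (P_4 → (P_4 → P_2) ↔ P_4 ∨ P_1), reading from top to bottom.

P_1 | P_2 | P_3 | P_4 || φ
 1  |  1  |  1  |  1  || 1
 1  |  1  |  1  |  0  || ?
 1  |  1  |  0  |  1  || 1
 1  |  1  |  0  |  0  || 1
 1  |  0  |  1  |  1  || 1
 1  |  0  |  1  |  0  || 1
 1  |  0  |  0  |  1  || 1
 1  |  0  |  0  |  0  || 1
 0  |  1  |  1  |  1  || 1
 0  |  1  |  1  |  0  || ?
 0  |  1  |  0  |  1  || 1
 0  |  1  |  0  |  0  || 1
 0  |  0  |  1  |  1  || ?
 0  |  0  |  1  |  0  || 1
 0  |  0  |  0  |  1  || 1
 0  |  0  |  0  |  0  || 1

Row P_1=1, P_2=1, P_3=1, P_4=0: (P_2 → (P_3 → P_1)) = 1, (P_4 → (P_4 → P_2) ↔ P_4 ∨ P_1) = 1, so the formula = 1.
Row P_1=0, P_2=1, P_3=1, P_4=0: (P_2 → (P_3 → P_1)) = 0, (P_4 → (P_4 → P_2) ↔ P_4 ∨ P_1) = 0, so the formula = 0.
Row P_1=0, P_2=0, P_3=1, P_4=1: (P_2 → (P_3 → P_1)) = 1, (P_4 → (P_4 → P_2) ↔ P_4 ∨ P_1) = 0, so the formula = 1.

1, 0, 1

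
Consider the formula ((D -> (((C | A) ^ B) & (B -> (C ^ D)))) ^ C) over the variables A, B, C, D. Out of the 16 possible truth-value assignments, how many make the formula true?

8

  A      B      C      D       (C | A)  ((C | A) ^ B)  (C ^ D)  (B -> (C ^ D))    φ  
 True   True   True   True       True       False       False       False        True
 True   True   True  False       True       False        True        True       False
 True   True  False   True       True       False        True        True       False
 True   True  False  False       True       False       False       False        True
 True  False   True   True       True        True       False        True       False
 True  False   True  False       True        True        True        True       False
 True  False  False   True       True        True        True        True        True
 True  False  False  False       True        True       False        True        True
False   True   True   True       True       False       False       False        True
False   True   True  False       True       False        True        True       False
False   True  False   True      False        True        True        True        True
False   True  False  False      False        True       False       False        True
False  False   True   True       True        True       False        True       False
False  False   True  False       True        True        True        True       False
False  False  False   True      False       False        True        True       False
False  False  False  False      False       False       False        True        True
The formula is true on 8 of the 16 rows.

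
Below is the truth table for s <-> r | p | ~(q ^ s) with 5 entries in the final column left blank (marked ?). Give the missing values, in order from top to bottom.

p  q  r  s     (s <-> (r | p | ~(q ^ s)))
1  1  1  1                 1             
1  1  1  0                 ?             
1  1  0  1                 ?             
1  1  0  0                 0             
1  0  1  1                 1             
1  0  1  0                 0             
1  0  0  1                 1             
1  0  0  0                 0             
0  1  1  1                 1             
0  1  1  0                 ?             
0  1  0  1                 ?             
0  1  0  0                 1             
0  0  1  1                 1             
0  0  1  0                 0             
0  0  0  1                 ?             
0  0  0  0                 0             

Row p=1, q=1, r=1, s=0: (r | p | ~(q ^ s)) = 1, so (s <-> (r | p | ~(q ^ s))) = 0.
Row p=1, q=1, r=0, s=1: (r | p | ~(q ^ s)) = 1, so (s <-> (r | p | ~(q ^ s))) = 1.
Row p=0, q=1, r=1, s=0: (r | p | ~(q ^ s)) = 1, so (s <-> (r | p | ~(q ^ s))) = 0.
Row p=0, q=1, r=0, s=1: (r | p | ~(q ^ s)) = 1, so (s <-> (r | p | ~(q ^ s))) = 1.
Row p=0, q=0, r=0, s=1: (r | p | ~(q ^ s)) = 0, so (s <-> (r | p | ~(q ^ s))) = 0.

0, 1, 0, 1, 0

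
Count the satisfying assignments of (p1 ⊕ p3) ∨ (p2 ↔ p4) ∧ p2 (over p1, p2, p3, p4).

p1 | p2 | p3 | p4 | ((p1 ⊕ p3) ∨ ((p2 ↔ p4) ∧ p2))
-- | -- | -- | -- | ------------------------------
F  | F  | F  | F  |               F               
F  | F  | F  | T  |               F               
F  | F  | T  | F  |               T               
F  | F  | T  | T  |               T               
F  | T  | F  | F  |               F               
F  | T  | F  | T  |               T               
F  | T  | T  | F  |               T               
F  | T  | T  | T  |               T               
T  | F  | F  | F  |               T               
T  | F  | F  | T  |               T               
T  | F  | T  | F  |               F               
T  | F  | T  | T  |               F               
T  | T  | F  | F  |               T               
T  | T  | F  | T  |               T               
T  | T  | T  | F  |               F               
T  | T  | T  | T  |               T               
The formula is true on 10 of the 16 rows.

10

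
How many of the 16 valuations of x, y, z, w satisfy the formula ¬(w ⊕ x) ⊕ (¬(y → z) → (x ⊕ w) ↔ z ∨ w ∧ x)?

x | y | z | w || (w ⊕ x) | ¬(w ⊕ x) | (y → z) | ¬(y → z) | (x ⊕ w) | (¬(y → z) → (x ⊕ w)) | (w ∧ x) | (z ∨ (w ∧ x)) | φ
T | T | T | T ||    F    |    T     |    T    |    F     |    F    |          T           |    T    |       T       | F
T | T | T | F ||    T    |    F     |    T    |    F     |    T    |          T           |    F    |       T       | T
T | T | F | T ||    F    |    T     |    F    |    T     |    F    |          F           |    T    |       T       | T
T | T | F | F ||    T    |    F     |    F    |    T     |    T    |          T           |    F    |       F       | F
T | F | T | T ||    F    |    T     |    T    |    F     |    F    |          T           |    T    |       T       | F
T | F | T | F ||    T    |    F     |    T    |    F     |    T    |          T           |    F    |       T       | T
T | F | F | T ||    F    |    T     |    T    |    F     |    F    |          T           |    T    |       T       | F
T | F | F | F ||    T    |    F     |    T    |    F     |    T    |          T           |    F    |       F       | F
F | T | T | T ||    T    |    F     |    T    |    F     |    T    |          T           |    F    |       T       | T
F | T | T | F ||    F    |    T     |    T    |    F     |    F    |          T           |    F    |       T       | F
F | T | F | T ||    T    |    F     |    F    |    T     |    T    |          T           |    F    |       F       | F
F | T | F | F ||    F    |    T     |    F    |    T     |    F    |          F           |    F    |       F       | F
F | F | T | T ||    T    |    F     |    T    |    F     |    T    |          T           |    F    |       T       | T
F | F | T | F ||    F    |    T     |    T    |    F     |    F    |          T           |    F    |       T       | F
F | F | F | T ||    T    |    F     |    T    |    F     |    T    |          T           |    F    |       F       | F
F | F | F | F ||    F    |    T     |    T    |    F     |    F    |          T           |    F    |       F       | T
The formula is true on 6 of the 16 rows.

6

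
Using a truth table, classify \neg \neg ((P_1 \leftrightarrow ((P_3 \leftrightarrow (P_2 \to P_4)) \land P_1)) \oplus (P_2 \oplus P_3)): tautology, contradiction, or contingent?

contingent

P_1  P_2  P_3  P_4  |  (P_2 \to P_4)  (P_2 \oplus P_3)  φ
 T    T    T    T   |        T               F          T
 T    T    T    F   |        F               F          F
 T    T    F    T   |        T               T          T
 T    T    F    F   |        F               T          F
 T    F    T    T   |        T               T          F
 T    F    T    F   |        T               T          F
 T    F    F    T   |        T               F          F
 T    F    F    F   |        T               F          F
 F    T    T    T   |        T               F          T
 F    T    T    F   |        F               F          T
 F    T    F    T   |        T               T          F
 F    T    F    F   |        F               T          F
 F    F    T    T   |        T               T          F
 F    F    T    F   |        T               T          F
 F    F    F    T   |        T               F          T
 F    F    F    F   |        T               F          T
6 of 16 rows are T, so the formula is contingent.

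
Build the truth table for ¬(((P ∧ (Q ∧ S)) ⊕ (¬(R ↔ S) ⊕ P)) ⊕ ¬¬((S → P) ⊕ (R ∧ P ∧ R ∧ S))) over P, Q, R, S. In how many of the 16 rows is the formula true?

P  Q  R  S  |  (Q ∧ S)  (P ∧ (Q ∧ S))  (R ↔ S)  ¬(R ↔ S)  (¬(R ↔ S) ⊕ P)  (S → P)  (R ∧ P ∧ R ∧ S)  ((S → P) ⊕ (R ∧ P ∧ R ∧ S))  ¬((S → P) ⊕ (R ∧ P ∧ R ∧ S))  φ
T  T  T  T  |     T           T           T        F            T            T            T                      F                            T                T
T  T  T  F  |     F           F           F        T            F            T            F                      T                            F                F
T  T  F  T  |     T           T           F        T            F            T            F                      T                            F                T
T  T  F  F  |     F           F           T        F            T            T            F                      T                            F                T
T  F  T  T  |     F           F           T        F            T            T            T                      F                            T                F
T  F  T  F  |     F           F           F        T            F            T            F                      T                            F                F
T  F  F  T  |     F           F           F        T            F            T            F                      T                            F                F
T  F  F  F  |     F           F           T        F            T            T            F                      T                            F                T
F  T  T  T  |     T           F           T        F            F            F            F                      F                            T                T
F  T  T  F  |     F           F           F        T            T            T            F                      T                            F                T
F  T  F  T  |     T           F           F        T            T            F            F                      F                            T                F
F  T  F  F  |     F           F           T        F            F            T            F                      T                            F                F
F  F  T  T  |     F           F           T        F            F            F            F                      F                            T                T
F  F  T  F  |     F           F           F        T            T            T            F                      T                            F                T
F  F  F  T  |     F           F           F        T            T            F            F                      F                            T                F
F  F  F  F  |     F           F           T        F            F            T            F                      T                            F                F
The formula is true on 8 of the 16 rows.

8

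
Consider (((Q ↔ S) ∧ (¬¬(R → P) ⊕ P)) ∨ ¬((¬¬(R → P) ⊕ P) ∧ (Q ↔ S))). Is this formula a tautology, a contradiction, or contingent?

P  Q  R  S  |  φ
1  1  1  1  |  1
1  1  1  0  |  1
1  1  0  1  |  1
1  1  0  0  |  1
1  0  1  1  |  1
1  0  1  0  |  1
1  0  0  1  |  1
1  0  0  0  |  1
0  1  1  1  |  1
0  1  1  0  |  1
0  1  0  1  |  1
0  1  0  0  |  1
0  0  1  1  |  1
0  0  1  0  |  1
0  0  0  1  |  1
0  0  0  0  |  1
Every row is 1, so the formula is a tautology.

tautology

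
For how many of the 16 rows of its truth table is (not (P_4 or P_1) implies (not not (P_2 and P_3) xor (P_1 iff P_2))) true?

15

P_1 | P_2 | P_3 | P_4 | φ
--- | --- | --- | --- | -
 T  |  T  |  T  |  T  | T
 T  |  T  |  T  |  F  | T
 T  |  T  |  F  |  T  | T
 T  |  T  |  F  |  F  | T
 T  |  F  |  T  |  T  | T
 T  |  F  |  T  |  F  | T
 T  |  F  |  F  |  T  | T
 T  |  F  |  F  |  F  | T
 F  |  T  |  T  |  T  | T
 F  |  T  |  T  |  F  | T
 F  |  T  |  F  |  T  | T
 F  |  T  |  F  |  F  | F
 F  |  F  |  T  |  T  | T
 F  |  F  |  T  |  F  | T
 F  |  F  |  F  |  T  | T
 F  |  F  |  F  |  F  | T
The formula is true on 15 of the 16 rows.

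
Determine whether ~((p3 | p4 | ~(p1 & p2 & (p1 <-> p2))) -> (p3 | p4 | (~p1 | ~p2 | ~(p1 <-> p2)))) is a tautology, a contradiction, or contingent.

p1  p2  p3  p4     (p1 <-> p2)  (p1 & p2 & (p1 <-> p2))  ~(p1 & p2 & (p1 <-> p2))  ~p1  ~p2  ~(p1 <-> p2)  (~p1 | ~p2 | ~(p1 <-> p2))  φ
1   1   1   1           1                  1                        0               0    0        0                    0               0
1   1   1   0           1                  1                        0               0    0        0                    0               0
1   1   0   1           1                  1                        0               0    0        0                    0               0
1   1   0   0           1                  1                        0               0    0        0                    0               0
1   0   1   1           0                  0                        1               0    1        1                    1               0
1   0   1   0           0                  0                        1               0    1        1                    1               0
1   0   0   1           0                  0                        1               0    1        1                    1               0
1   0   0   0           0                  0                        1               0    1        1                    1               0
0   1   1   1           0                  0                        1               1    0        1                    1               0
0   1   1   0           0                  0                        1               1    0        1                    1               0
0   1   0   1           0                  0                        1               1    0        1                    1               0
0   1   0   0           0                  0                        1               1    0        1                    1               0
0   0   1   1           1                  0                        1               1    1        0                    1               0
0   0   1   0           1                  0                        1               1    1        0                    1               0
0   0   0   1           1                  0                        1               1    1        0                    1               0
0   0   0   0           1                  0                        1               1    1        0                    1               0
Every row is 0, so the formula is a contradiction.

contradiction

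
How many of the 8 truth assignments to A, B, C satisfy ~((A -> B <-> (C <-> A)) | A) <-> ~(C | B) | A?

1

A  B  C     (A -> B)  (C <-> A)  ((A -> B) <-> (C <-> A))  (C | B)  ~(C | B)  (~(C | B) | A)  φ
1  1  1        1          1                 1                 1        0            1         0
1  1  0        1          0                 0                 1        0            1         0
1  0  1        0          1                 0                 1        0            1         0
1  0  0        0          0                 1                 0        1            1         0
0  1  1        1          0                 0                 1        0            0         0
0  1  0        1          1                 1                 1        0            0         1
0  0  1        1          0                 0                 1        0            0         0
0  0  0        1          1                 1                 0        1            1         0
The formula is true on 1 of the 8 rows.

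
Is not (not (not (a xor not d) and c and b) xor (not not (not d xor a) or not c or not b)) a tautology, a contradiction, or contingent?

tautology

a  b  c  d  |  not d  (a xor not d)  not (a xor not d)  (not d xor a)  not (not d xor a)  not not (not d xor a)  not c  not b  φ
0  0  0  0  |    1          1                0                1                0                    1              1      1    1
0  0  0  1  |    0          0                1                0                1                    0              1      1    1
0  0  1  0  |    1          1                0                1                0                    1              0      1    1
0  0  1  1  |    0          0                1                0                1                    0              0      1    1
0  1  0  0  |    1          1                0                1                0                    1              1      0    1
0  1  0  1  |    0          0                1                0                1                    0              1      0    1
0  1  1  0  |    1          1                0                1                0                    1              0      0    1
0  1  1  1  |    0          0                1                0                1                    0              0      0    1
1  0  0  0  |    1          0                1                0                1                    0              1      1    1
1  0  0  1  |    0          1                0                1                0                    1              1      1    1
1  0  1  0  |    1          0                1                0                1                    0              0      1    1
1  0  1  1  |    0          1                0                1                0                    1              0      1    1
1  1  0  0  |    1          0                1                0                1                    0              1      0    1
1  1  0  1  |    0          1                0                1                0                    1              1      0    1
1  1  1  0  |    1          0                1                0                1                    0              0      0    1
1  1  1  1  |    0          1                0                1                0                    1              0      0    1
Every row is 1, so the formula is a tautology.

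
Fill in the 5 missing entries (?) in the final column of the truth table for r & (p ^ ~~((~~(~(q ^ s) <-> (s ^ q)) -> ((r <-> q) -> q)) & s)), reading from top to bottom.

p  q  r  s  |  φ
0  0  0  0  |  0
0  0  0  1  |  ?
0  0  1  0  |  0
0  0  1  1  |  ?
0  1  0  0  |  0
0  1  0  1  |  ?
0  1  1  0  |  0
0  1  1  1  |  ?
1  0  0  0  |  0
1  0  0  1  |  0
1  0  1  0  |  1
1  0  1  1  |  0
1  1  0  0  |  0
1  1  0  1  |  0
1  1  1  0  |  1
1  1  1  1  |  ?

0, 1, 0, 1, 0

Row p=0, q=0, r=0, s=1: (p ^ ~~((~~(~(q ^ s) <-> (s ^ q)) -> ((r <-> q) -> q)) & s)) = 1, so the formula = 0.
Row p=0, q=0, r=1, s=1: (p ^ ~~((~~(~(q ^ s) <-> (s ^ q)) -> ((r <-> q) -> q)) & s)) = 1, so the formula = 1.
Row p=0, q=1, r=0, s=1: (p ^ ~~((~~(~(q ^ s) <-> (s ^ q)) -> ((r <-> q) -> q)) & s)) = 1, so the formula = 0.
Row p=0, q=1, r=1, s=1: (p ^ ~~((~~(~(q ^ s) <-> (s ^ q)) -> ((r <-> q) -> q)) & s)) = 1, so the formula = 1.
Row p=1, q=1, r=1, s=1: (p ^ ~~((~~(~(q ^ s) <-> (s ^ q)) -> ((r <-> q) -> q)) & s)) = 0, so the formula = 0.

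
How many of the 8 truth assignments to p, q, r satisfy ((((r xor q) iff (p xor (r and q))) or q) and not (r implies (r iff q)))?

p | q | r | φ
- | - | - | -
T | T | T | F
T | T | F | F
T | F | T | T
T | F | F | F
F | T | T | F
F | T | F | F
F | F | T | F
F | F | F | F
The formula is true on 1 of the 8 rows.

1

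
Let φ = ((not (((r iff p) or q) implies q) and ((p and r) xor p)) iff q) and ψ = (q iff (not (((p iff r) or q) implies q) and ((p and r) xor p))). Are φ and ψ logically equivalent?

equivalent

p | q | r | φ | ψ
- | - | - | - | -
T | T | T | F | F
T | T | F | F | F
T | F | T | T | T
T | F | F | T | T
F | T | T | F | F
F | T | F | F | F
F | F | T | T | T
F | F | F | T | T
The columns for φ and ψ agree on every row, so they are logically equivalent.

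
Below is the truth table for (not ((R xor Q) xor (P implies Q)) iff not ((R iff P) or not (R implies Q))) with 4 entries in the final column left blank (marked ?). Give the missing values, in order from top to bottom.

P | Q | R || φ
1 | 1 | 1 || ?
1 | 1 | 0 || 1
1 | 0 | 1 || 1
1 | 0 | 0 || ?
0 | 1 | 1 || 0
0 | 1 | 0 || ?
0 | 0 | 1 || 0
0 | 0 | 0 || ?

1, 1, 0, 1

Row P=1, Q=1, R=1: not ((R xor Q) xor (P implies Q)) = 0, not ((R iff P) or not (R implies Q)) = 0, so the formula = 1.
Row P=1, Q=0, R=0: not ((R xor Q) xor (P implies Q)) = 1, not ((R iff P) or not (R implies Q)) = 1, so the formula = 1.
Row P=0, Q=1, R=0: not ((R xor Q) xor (P implies Q)) = 1, not ((R iff P) or not (R implies Q)) = 0, so the formula = 0.
Row P=0, Q=0, R=0: not ((R xor Q) xor (P implies Q)) = 0, not ((R iff P) or not (R implies Q)) = 0, so the formula = 1.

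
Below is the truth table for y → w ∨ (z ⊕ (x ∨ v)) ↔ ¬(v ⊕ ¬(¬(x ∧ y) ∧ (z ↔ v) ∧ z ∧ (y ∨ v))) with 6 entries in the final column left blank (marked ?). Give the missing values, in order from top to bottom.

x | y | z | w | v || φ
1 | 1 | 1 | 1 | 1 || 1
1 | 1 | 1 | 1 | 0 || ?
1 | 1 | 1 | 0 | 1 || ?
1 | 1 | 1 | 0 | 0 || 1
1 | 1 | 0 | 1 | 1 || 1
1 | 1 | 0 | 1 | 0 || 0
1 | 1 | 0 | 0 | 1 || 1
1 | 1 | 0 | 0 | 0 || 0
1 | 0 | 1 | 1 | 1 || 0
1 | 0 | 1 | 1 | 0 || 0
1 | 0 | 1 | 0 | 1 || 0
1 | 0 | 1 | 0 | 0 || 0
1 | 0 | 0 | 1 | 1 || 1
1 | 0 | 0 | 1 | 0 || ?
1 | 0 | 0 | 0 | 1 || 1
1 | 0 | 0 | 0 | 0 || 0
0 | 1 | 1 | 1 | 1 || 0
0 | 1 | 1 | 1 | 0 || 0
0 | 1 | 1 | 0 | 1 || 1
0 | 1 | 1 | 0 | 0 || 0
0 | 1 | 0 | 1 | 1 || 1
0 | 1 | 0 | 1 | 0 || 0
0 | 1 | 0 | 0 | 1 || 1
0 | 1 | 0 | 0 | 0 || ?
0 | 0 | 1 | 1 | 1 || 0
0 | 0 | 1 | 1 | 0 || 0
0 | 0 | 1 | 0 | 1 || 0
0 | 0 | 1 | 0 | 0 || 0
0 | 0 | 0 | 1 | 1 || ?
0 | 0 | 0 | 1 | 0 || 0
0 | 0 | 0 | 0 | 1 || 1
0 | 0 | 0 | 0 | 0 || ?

0, 0, 0, 1, 1, 0

Row x=1, y=1, z=1, w=1, v=0: (y → w ∨ (z ⊕ (x ∨ v))) = 1, ¬(v ⊕ ¬(¬(x ∧ y) ∧ (z ↔ v) ∧ z ∧ (y ∨ v))) = 0, so the formula = 0.
Row x=1, y=1, z=1, w=0, v=1: (y → w ∨ (z ⊕ (x ∨ v))) = 0, ¬(v ⊕ ¬(¬(x ∧ y) ∧ (z ↔ v) ∧ z ∧ (y ∨ v))) = 1, so the formula = 0.
Row x=1, y=0, z=0, w=1, v=0: (y → w ∨ (z ⊕ (x ∨ v))) = 1, ¬(v ⊕ ¬(¬(x ∧ y) ∧ (z ↔ v) ∧ z ∧ (y ∨ v))) = 0, so the formula = 0.
Row x=0, y=1, z=0, w=0, v=0: (y → w ∨ (z ⊕ (x ∨ v))) = 0, ¬(v ⊕ ¬(¬(x ∧ y) ∧ (z ↔ v) ∧ z ∧ (y ∨ v))) = 0, so the formula = 1.
Row x=0, y=0, z=0, w=1, v=1: (y → w ∨ (z ⊕ (x ∨ v))) = 1, ¬(v ⊕ ¬(¬(x ∧ y) ∧ (z ↔ v) ∧ z ∧ (y ∨ v))) = 1, so the formula = 1.
Row x=0, y=0, z=0, w=0, v=0: (y → w ∨ (z ⊕ (x ∨ v))) = 1, ¬(v ⊕ ¬(¬(x ∧ y) ∧ (z ↔ v) ∧ z ∧ (y ∨ v))) = 0, so the formula = 0.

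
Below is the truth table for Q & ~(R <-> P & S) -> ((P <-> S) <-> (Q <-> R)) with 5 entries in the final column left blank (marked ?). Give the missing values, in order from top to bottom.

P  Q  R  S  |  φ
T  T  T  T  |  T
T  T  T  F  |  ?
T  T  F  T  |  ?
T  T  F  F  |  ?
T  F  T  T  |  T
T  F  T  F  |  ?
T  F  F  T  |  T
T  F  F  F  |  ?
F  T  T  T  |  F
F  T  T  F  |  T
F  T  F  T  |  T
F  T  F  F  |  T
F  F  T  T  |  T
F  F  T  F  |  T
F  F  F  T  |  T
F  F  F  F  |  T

F, F, T, T, T

Row P=T, Q=T, R=T, S=F: (Q & ~(R <-> P & S)) = T, ((P <-> S) <-> (Q <-> R)) = F, so the formula = F.
Row P=T, Q=T, R=F, S=T: (Q & ~(R <-> P & S)) = T, ((P <-> S) <-> (Q <-> R)) = F, so the formula = F.
Row P=T, Q=T, R=F, S=F: (Q & ~(R <-> P & S)) = F, ((P <-> S) <-> (Q <-> R)) = T, so the formula = T.
Row P=T, Q=F, R=T, S=F: (Q & ~(R <-> P & S)) = F, ((P <-> S) <-> (Q <-> R)) = T, so the formula = T.
Row P=T, Q=F, R=F, S=F: (Q & ~(R <-> P & S)) = F, ((P <-> S) <-> (Q <-> R)) = F, so the formula = T.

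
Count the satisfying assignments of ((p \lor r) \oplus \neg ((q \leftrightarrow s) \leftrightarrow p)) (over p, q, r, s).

p  q  r  s  |  (p \lor r)  (q \leftrightarrow s)  φ
0  0  0  0  |      0                 1            1
0  0  0  1  |      0                 0            0
0  0  1  0  |      1                 1            0
0  0  1  1  |      1                 0            1
0  1  0  0  |      0                 0            0
0  1  0  1  |      0                 1            1
0  1  1  0  |      1                 0            1
0  1  1  1  |      1                 1            0
1  0  0  0  |      1                 1            1
1  0  0  1  |      1                 0            0
1  0  1  0  |      1                 1            1
1  0  1  1  |      1                 0            0
1  1  0  0  |      1                 0            0
1  1  0  1  |      1                 1            1
1  1  1  0  |      1                 0            0
1  1  1  1  |      1                 1            1
The formula is true on 8 of the 16 rows.

8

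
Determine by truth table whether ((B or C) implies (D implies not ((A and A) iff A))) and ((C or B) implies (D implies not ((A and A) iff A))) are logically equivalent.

A | B | C | D || φ | ψ
T | T | T | T || F | F
T | T | T | F || T | T
T | T | F | T || F | F
T | T | F | F || T | T
T | F | T | T || F | F
T | F | T | F || T | T
T | F | F | T || T | T
T | F | F | F || T | T
F | T | T | T || F | F
F | T | T | F || T | T
F | T | F | T || F | F
F | T | F | F || T | T
F | F | T | T || F | F
F | F | T | F || T | T
F | F | F | T || T | T
F | F | F | F || T | T
The columns for φ and ψ agree on every row, so they are logically equivalent.

equivalent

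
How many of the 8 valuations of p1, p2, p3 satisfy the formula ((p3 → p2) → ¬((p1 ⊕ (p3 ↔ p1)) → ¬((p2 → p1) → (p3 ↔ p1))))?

4

p1 | p2 | p3 | φ
-- | -- | -- | -
0  | 0  | 0  | 1
0  | 0  | 1  | 1
0  | 1  | 0  | 1
0  | 1  | 1  | 0
1  | 0  | 0  | 0
1  | 0  | 1  | 1
1  | 1  | 0  | 0
1  | 1  | 1  | 0
The formula is true on 4 of the 8 rows.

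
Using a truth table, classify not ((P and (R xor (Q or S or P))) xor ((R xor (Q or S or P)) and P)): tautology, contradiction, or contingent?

P | Q | R | S || (Q or S or P) | (R xor (Q or S or P)) | φ
0 | 0 | 0 | 0 ||       0       |           0           | 1
0 | 0 | 0 | 1 ||       1       |           1           | 1
0 | 0 | 1 | 0 ||       0       |           1           | 1
0 | 0 | 1 | 1 ||       1       |           0           | 1
0 | 1 | 0 | 0 ||       1       |           1           | 1
0 | 1 | 0 | 1 ||       1       |           1           | 1
0 | 1 | 1 | 0 ||       1       |           0           | 1
0 | 1 | 1 | 1 ||       1       |           0           | 1
1 | 0 | 0 | 0 ||       1       |           1           | 1
1 | 0 | 0 | 1 ||       1       |           1           | 1
1 | 0 | 1 | 0 ||       1       |           0           | 1
1 | 0 | 1 | 1 ||       1       |           0           | 1
1 | 1 | 0 | 0 ||       1       |           1           | 1
1 | 1 | 0 | 1 ||       1       |           1           | 1
1 | 1 | 1 | 0 ||       1       |           0           | 1
1 | 1 | 1 | 1 ||       1       |           0           | 1
Every row is 1, so the formula is a tautology.

tautology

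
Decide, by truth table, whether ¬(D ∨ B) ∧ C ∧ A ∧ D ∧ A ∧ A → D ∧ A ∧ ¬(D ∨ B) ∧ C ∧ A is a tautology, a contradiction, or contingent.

tautology

A | B | C | D || (D ∨ B) | ¬(D ∨ B) | (C ∧ A) | (¬(D ∨ B) ∧ (C ∧ A)) | (D ∧ A) | φ
0 | 0 | 0 | 0 ||    0    |    1     |    0    |          0           |    0    | 1
0 | 0 | 0 | 1 ||    1    |    0     |    0    |          0           |    0    | 1
0 | 0 | 1 | 0 ||    0    |    1     |    0    |          0           |    0    | 1
0 | 0 | 1 | 1 ||    1    |    0     |    0    |          0           |    0    | 1
0 | 1 | 0 | 0 ||    1    |    0     |    0    |          0           |    0    | 1
0 | 1 | 0 | 1 ||    1    |    0     |    0    |          0           |    0    | 1
0 | 1 | 1 | 0 ||    1    |    0     |    0    |          0           |    0    | 1
0 | 1 | 1 | 1 ||    1    |    0     |    0    |          0           |    0    | 1
1 | 0 | 0 | 0 ||    0    |    1     |    0    |          0           |    0    | 1
1 | 0 | 0 | 1 ||    1    |    0     |    0    |          0           |    1    | 1
1 | 0 | 1 | 0 ||    0    |    1     |    1    |          1           |    0    | 1
1 | 0 | 1 | 1 ||    1    |    0     |    1    |          0           |    1    | 1
1 | 1 | 0 | 0 ||    1    |    0     |    0    |          0           |    0    | 1
1 | 1 | 0 | 1 ||    1    |    0     |    0    |          0           |    1    | 1
1 | 1 | 1 | 0 ||    1    |    0     |    1    |          0           |    0    | 1
1 | 1 | 1 | 1 ||    1    |    0     |    1    |          0           |    1    | 1
Every row is 1, so the formula is a tautology.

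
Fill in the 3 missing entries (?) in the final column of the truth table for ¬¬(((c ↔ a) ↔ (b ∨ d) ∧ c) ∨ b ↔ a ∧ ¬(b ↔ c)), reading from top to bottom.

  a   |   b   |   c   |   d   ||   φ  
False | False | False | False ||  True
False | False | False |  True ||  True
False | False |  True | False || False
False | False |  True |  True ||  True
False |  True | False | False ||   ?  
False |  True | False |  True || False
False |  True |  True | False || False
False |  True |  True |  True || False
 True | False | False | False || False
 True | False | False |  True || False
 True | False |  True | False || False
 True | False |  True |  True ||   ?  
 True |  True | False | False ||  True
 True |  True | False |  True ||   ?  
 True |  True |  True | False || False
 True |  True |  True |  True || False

Row a=False, b=True, c=False, d=False: (((c ↔ a) ↔ (b ∨ d) ∧ c) ∨ b ↔ a ∧ ¬(b ↔ c)) = False, ¬(((c ↔ a) ↔ (b ∨ d) ∧ c) ∨ b ↔ a ∧ ¬(b ↔ c)) = True, so the formula = False.
Row a=True, b=False, c=True, d=True: (((c ↔ a) ↔ (b ∨ d) ∧ c) ∨ b ↔ a ∧ ¬(b ↔ c)) = True, ¬(((c ↔ a) ↔ (b ∨ d) ∧ c) ∨ b ↔ a ∧ ¬(b ↔ c)) = False, so the formula = True.
Row a=True, b=True, c=False, d=True: (((c ↔ a) ↔ (b ∨ d) ∧ c) ∨ b ↔ a ∧ ¬(b ↔ c)) = True, ¬(((c ↔ a) ↔ (b ∨ d) ∧ c) ∨ b ↔ a ∧ ¬(b ↔ c)) = False, so the formula = True.

False, True, True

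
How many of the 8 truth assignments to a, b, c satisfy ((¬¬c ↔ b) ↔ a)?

4

a  b  c  |  ¬c  ¬¬c  (¬¬c ↔ b)  ((¬¬c ↔ b) ↔ a)
F  F  F  |  T    F       T             F       
F  F  T  |  F    T       F             T       
F  T  F  |  T    F       F             T       
F  T  T  |  F    T       T             F       
T  F  F  |  T    F       T             T       
T  F  T  |  F    T       F             F       
T  T  F  |  T    F       F             F       
T  T  T  |  F    T       T             T       
The formula is true on 4 of the 8 rows.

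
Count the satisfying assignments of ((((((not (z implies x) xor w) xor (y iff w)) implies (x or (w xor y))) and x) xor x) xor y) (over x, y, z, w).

x  y  z  w  |  (z implies x)  not (z implies x)  (not (z implies x) xor w)  (y iff w)  (w xor y)  (x or (w xor y))  φ
1  1  1  1  |        1                0                      1                  1          0             1          1
1  1  1  0  |        1                0                      0                  0          1             1          1
1  1  0  1  |        1                0                      1                  1          0             1          1
1  1  0  0  |        1                0                      0                  0          1             1          1
1  0  1  1  |        1                0                      1                  0          1             1          0
1  0  1  0  |        1                0                      0                  1          0             1          0
1  0  0  1  |        1                0                      1                  0          1             1          0
1  0  0  0  |        1                0                      0                  1          0             1          0
0  1  1  1  |        0                1                      0                  1          0             0          1
0  1  1  0  |        0                1                      1                  0          1             1          1
0  1  0  1  |        1                0                      1                  1          0             0          1
0  1  0  0  |        1                0                      0                  0          1             1          1
0  0  1  1  |        0                1                      0                  0          1             1          0
0  0  1  0  |        0                1                      1                  1          0             0          0
0  0  0  1  |        1                0                      1                  0          1             1          0
0  0  0  0  |        1                0                      0                  1          0             0          0
The formula is true on 8 of the 16 rows.

8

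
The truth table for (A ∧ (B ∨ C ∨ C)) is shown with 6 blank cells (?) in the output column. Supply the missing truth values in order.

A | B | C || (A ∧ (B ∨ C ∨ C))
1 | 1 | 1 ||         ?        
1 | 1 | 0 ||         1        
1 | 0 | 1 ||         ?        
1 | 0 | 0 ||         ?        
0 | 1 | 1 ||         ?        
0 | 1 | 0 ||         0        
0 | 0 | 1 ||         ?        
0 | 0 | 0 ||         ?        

Row A=1, B=1, C=1: (B ∨ C ∨ C) = 1, so (A ∧ (B ∨ C ∨ C)) = 1.
Row A=1, B=0, C=1: (B ∨ C ∨ C) = 1, so (A ∧ (B ∨ C ∨ C)) = 1.
Row A=1, B=0, C=0: (B ∨ C ∨ C) = 0, so (A ∧ (B ∨ C ∨ C)) = 0.
Row A=0, B=1, C=1: (B ∨ C ∨ C) = 1, so (A ∧ (B ∨ C ∨ C)) = 0.
Row A=0, B=0, C=1: (B ∨ C ∨ C) = 1, so (A ∧ (B ∨ C ∨ C)) = 0.
Row A=0, B=0, C=0: (B ∨ C ∨ C) = 0, so (A ∧ (B ∨ C ∨ C)) = 0.

1, 1, 0, 0, 0, 0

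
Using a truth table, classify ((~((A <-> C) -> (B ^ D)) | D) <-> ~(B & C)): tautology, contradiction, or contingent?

  A      B      C      D    |  (A <-> C)  (B ^ D)  ((A <-> C) -> (B ^ D))  ~((A <-> C) -> (B ^ D))  (B & C)  ~(B & C)    φ  
False  False  False  False  |     True     False           False                     True            False     True     True
False  False  False   True  |     True      True            True                    False            False     True     True
False  False   True  False  |    False     False            True                    False            False     True    False
False  False   True   True  |    False      True            True                    False            False     True     True
False   True  False  False  |     True      True            True                    False            False     True    False
False   True  False   True  |     True     False           False                     True            False     True     True
False   True   True  False  |    False      True            True                    False             True    False     True
False   True   True   True  |    False     False            True                    False             True    False    False
 True  False  False  False  |    False     False            True                    False            False     True    False
 True  False  False   True  |    False      True            True                    False            False     True     True
 True  False   True  False  |     True     False           False                     True            False     True     True
 True  False   True   True  |     True      True            True                    False            False     True     True
 True   True  False  False  |    False      True            True                    False            False     True    False
 True   True  False   True  |    False     False            True                    False            False     True     True
 True   True   True  False  |     True      True            True                    False             True    False     True
 True   True   True   True  |     True     False           False                     True             True    False    False
10 of 16 rows are True, so the formula is contingent.

contingent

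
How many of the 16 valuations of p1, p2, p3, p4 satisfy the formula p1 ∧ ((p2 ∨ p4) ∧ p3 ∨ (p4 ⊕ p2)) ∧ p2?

p1  p2  p3  p4  |  φ
1   1   1   1   |  1
1   1   1   0   |  1
1   1   0   1   |  0
1   1   0   0   |  1
1   0   1   1   |  0
1   0   1   0   |  0
1   0   0   1   |  0
1   0   0   0   |  0
0   1   1   1   |  0
0   1   1   0   |  0
0   1   0   1   |  0
0   1   0   0   |  0
0   0   1   1   |  0
0   0   1   0   |  0
0   0   0   1   |  0
0   0   0   0   |  0
The formula is true on 3 of the 16 rows.

3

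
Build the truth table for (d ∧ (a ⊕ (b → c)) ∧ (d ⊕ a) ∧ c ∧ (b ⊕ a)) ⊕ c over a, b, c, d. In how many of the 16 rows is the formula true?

7

a | b | c | d || φ
T | T | T | T || T
T | T | T | F || T
T | T | F | T || F
T | T | F | F || F
T | F | T | T || T
T | F | T | F || T
T | F | F | T || F
T | F | F | F || F
F | T | T | T || F
F | T | T | F || T
F | T | F | T || F
F | T | F | F || F
F | F | T | T || T
F | F | T | F || T
F | F | F | T || F
F | F | F | F || F
The formula is true on 7 of the 16 rows.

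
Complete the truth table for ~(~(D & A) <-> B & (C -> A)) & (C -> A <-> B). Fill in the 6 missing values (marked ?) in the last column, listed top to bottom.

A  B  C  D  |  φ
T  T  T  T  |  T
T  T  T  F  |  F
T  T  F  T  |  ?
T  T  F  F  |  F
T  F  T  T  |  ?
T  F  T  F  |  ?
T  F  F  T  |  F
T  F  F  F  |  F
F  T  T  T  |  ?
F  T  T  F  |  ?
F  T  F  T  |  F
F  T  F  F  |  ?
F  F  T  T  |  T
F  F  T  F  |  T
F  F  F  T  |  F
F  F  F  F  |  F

T, F, F, F, F, F

Row A=T, B=T, C=F, D=T: ~(~(D & A) <-> B & (C -> A)) = T, (C -> A <-> B) = T, so the formula = T.
Row A=T, B=F, C=T, D=T: ~(~(D & A) <-> B & (C -> A)) = F, (C -> A <-> B) = F, so the formula = F.
Row A=T, B=F, C=T, D=F: ~(~(D & A) <-> B & (C -> A)) = T, (C -> A <-> B) = F, so the formula = F.
Row A=F, B=T, C=T, D=T: ~(~(D & A) <-> B & (C -> A)) = T, (C -> A <-> B) = F, so the formula = F.
Row A=F, B=T, C=T, D=F: ~(~(D & A) <-> B & (C -> A)) = T, (C -> A <-> B) = F, so the formula = F.
Row A=F, B=T, C=F, D=F: ~(~(D & A) <-> B & (C -> A)) = F, (C -> A <-> B) = T, so the formula = F.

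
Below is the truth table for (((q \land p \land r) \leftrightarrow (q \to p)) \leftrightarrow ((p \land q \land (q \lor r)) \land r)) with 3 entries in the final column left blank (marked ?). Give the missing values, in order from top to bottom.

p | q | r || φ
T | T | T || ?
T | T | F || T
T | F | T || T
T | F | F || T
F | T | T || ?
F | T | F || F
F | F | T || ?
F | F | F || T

Row p=T, q=T, r=T: ((q \land p \land r) \leftrightarrow (q \to p)) = T, ((p \land q \land (q \lor r)) \land r) = T, so the formula = T.
Row p=F, q=T, r=T: ((q \land p \land r) \leftrightarrow (q \to p)) = T, ((p \land q \land (q \lor r)) \land r) = F, so the formula = F.
Row p=F, q=F, r=T: ((q \land p \land r) \leftrightarrow (q \to p)) = F, ((p \land q \land (q \lor r)) \land r) = F, so the formula = T.

T, F, T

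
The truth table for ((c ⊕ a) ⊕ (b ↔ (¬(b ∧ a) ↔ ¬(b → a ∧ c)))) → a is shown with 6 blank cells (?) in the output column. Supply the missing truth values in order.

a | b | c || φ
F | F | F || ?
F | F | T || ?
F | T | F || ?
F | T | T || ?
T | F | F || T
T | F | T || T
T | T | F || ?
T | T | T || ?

Row a=F, b=F, c=F: ((c ⊕ a) ⊕ (b ↔ (¬(b ∧ a) ↔ ¬(b → a ∧ c)))) = T, so the formula = F.
Row a=F, b=F, c=T: ((c ⊕ a) ⊕ (b ↔ (¬(b ∧ a) ↔ ¬(b → a ∧ c)))) = F, so the formula = T.
Row a=F, b=T, c=F: ((c ⊕ a) ⊕ (b ↔ (¬(b ∧ a) ↔ ¬(b → a ∧ c)))) = T, so the formula = F.
Row a=F, b=T, c=T: ((c ⊕ a) ⊕ (b ↔ (¬(b ∧ a) ↔ ¬(b → a ∧ c)))) = F, so the formula = T.
Row a=T, b=T, c=F: ((c ⊕ a) ⊕ (b ↔ (¬(b ∧ a) ↔ ¬(b → a ∧ c)))) = T, so the formula = T.
Row a=T, b=T, c=T: ((c ⊕ a) ⊕ (b ↔ (¬(b ∧ a) ↔ ¬(b → a ∧ c)))) = T, so the formula = T.

F, T, F, T, T, T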